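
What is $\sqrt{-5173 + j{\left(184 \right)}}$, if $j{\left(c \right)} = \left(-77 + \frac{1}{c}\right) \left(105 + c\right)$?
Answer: $\frac{i \sqrt{232120370}}{92} \approx 165.6 i$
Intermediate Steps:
$\sqrt{-5173 + j{\left(184 \right)}} = \sqrt{-5173 - \left(22252 - \frac{105}{184}\right)} = \sqrt{-5173 - \frac{4094263}{184}} = \sqrt{- \frac{5046095}{184}} = \frac{i \sqrt{232120370}}{92}$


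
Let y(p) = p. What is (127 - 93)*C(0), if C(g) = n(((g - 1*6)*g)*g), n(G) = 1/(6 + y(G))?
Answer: 17/3 ≈ 5.6667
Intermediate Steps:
n(G) = 1/(6 + G)
C(g) = 1/(6 + g²*(-6 + g)) (C(g) = 1/(6 + ((g - 1*6)*g)*g) = 1/(6 + ((g - 6)*g)*g) = 1/(6 + ((-6 + g)*g)*g) = 1/(6 + (g*(-6 + g))*g) = 1/(6 + g²*(-6 + g)))
(127 - 93)*C(0) = (127 - 93)/(6 + 0²*(-6 + 0)) = 34/(6 + 0*(-6)) = 34/(6 + 0) = 34/6 = 34*(⅙) = 17/3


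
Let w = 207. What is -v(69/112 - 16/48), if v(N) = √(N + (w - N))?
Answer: -3*√23 ≈ -14.387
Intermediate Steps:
v(N) = 3*√23 (v(N) = √(N + (207 - N)) = √207 = 3*√23)
-v(69/112 - 16/48) = -3*√23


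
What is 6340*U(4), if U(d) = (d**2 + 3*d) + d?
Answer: 202880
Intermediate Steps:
U(d) = d**2 + 4*d
6340*U(4) = 6340*(4*(4 + 4)) = 6340*(4*8) = 6340*32 = 202880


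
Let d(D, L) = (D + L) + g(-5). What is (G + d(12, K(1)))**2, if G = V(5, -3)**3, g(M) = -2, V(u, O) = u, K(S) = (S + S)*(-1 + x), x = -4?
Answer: 15625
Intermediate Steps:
K(S) = -10*S (K(S) = (S + S)*(-1 - 4) = (2*S)*(-5) = -10*S)
d(D, L) = -2 + D + L (d(D, L) = (D + L) - 2 = -2 + D + L)
G = 125 (G = 5**3 = 125)
(G + d(12, K(1)))**2 = (125 + (-2 + 12 - 10*1))**2 = (125 + (-2 + 12 - 10))**2 = (125 + 0)**2 = 125**2 = 15625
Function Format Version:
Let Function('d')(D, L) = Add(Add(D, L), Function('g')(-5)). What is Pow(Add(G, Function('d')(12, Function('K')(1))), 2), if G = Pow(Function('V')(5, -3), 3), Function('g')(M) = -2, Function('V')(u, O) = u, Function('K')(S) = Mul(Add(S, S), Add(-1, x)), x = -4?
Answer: 15625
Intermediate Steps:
Function('K')(S) = Mul(-10, S) (Function('K')(S) = Mul(Add(S, S), Add(-1, -4)) = Mul(Mul(2, S), -5) = Mul(-10, S))
Function('d')(D, L) = Add(-2, D, L) (Function('d')(D, L) = Add(Add(D, L), -2) = Add(-2, D, L))
G = 125 (G = Pow(5, 3) = 125)
Pow(Add(G, Function('d')(12, Function('K')(1))), 2) = Pow(Add(125, Add(-2, 12, Mul(-10, 1))), 2) = Pow(Add(125, Add(-2, 12, -10)), 2) = Pow(Add(125, 0), 2) = Pow(125, 2) = 15625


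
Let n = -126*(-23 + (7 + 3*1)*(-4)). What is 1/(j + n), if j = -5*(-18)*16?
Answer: 1/9378 ≈ 0.00010663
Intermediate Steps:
j = 1440 (j = 90*16 = 1440)
n = 7938 (n = -126*(-23 + (7 + 3)*(-4)) = -126*(-23 + 10*(-4)) = -126*(-23 - 40) = -126*(-63) = 7938)
1/(j + n) = 1/(1440 + 7938) = 1/9378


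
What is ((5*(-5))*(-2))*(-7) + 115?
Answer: -235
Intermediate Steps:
((5*(-5))*(-2))*(-7) + 115 = -25*(-2)*(-7) + 115 = 50*(-7) + 115 = -350 + 115 = -235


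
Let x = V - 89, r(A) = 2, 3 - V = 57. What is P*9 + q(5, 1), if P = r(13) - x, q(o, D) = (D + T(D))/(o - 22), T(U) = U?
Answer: 22183/17 ≈ 1304.9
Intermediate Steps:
V = -54 (V = 3 - 1*57 = 3 - 57 = -54)
x = -143 (x = -54 - 89 = -143)
q(o, D) = 2*D/(-22 + o) (q(o, D) = (D + D)/(o - 22) = (2*D)/(-22 + o) = 2*D/(-22 + o))
P = 145 (P = 2 - 1*(-143) = 2 + 143 = 145)
P*9 + q(5, 1) = 145*9 + 2*1/(-22 + 5) = 1305 + 2*1/(-17) = 1305 + 2*1*(-1/17) = 1305 - 2/17 = 22183/17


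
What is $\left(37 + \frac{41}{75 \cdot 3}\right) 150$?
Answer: $\frac{16732}{3} \approx 5577.3$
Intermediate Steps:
$\left(37 + \frac{41}{75 \cdot 3}\right) 150 = \left(37 + \frac{41}{225}\right) 150 = \frac{8366}{225} \cdot 150 = \frac{16732}{3}$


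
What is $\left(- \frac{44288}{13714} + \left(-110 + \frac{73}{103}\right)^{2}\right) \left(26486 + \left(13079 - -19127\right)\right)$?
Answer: $\frac{50984827756831524}{72745913} \approx 7.0086 \cdot 10^{8}$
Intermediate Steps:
$\left(- \frac{44288}{13714} + \left(-110 + \frac{73}{103}\right)^{2}\right) \left(26486 + \left(13079 - -19127\right)\right) = \left(\left(-44288\right) \frac{1}{13714} + \left(-110 + 73 \cdot \frac{1}{103}\right)^{2}\right) \left(26486 + \left(13079 + 19127\right)\right) = \left(- \frac{22144}{6857} + \left(-110 + \frac{73}{103}\right)^{2}\right) \left(26486 + 32206\right) = \left(- \frac{22144}{6857} + \left(- \frac{11257}{103}\right)^{2}\right) 58692 = \left(- \frac{22144}{6857} + \frac{126720049}{10609}\right) 58692 = \frac{868684450297}{72745913} \cdot 58692 = \frac{50984827756831524}{72745913}$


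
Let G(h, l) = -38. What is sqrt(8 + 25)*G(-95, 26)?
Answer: -38*sqrt(33) ≈ -218.29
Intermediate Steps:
sqrt(8 + 25)*G(-95, 26) = sqrt(8 + 25)*(-38) = sqrt(33)*(-38) = -38*sqrt(33)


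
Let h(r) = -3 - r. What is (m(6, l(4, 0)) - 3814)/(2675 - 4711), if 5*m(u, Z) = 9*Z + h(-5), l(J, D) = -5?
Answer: 19113/10180 ≈ 1.8775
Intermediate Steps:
m(u, Z) = ⅖ + 9*Z/5 (m(u, Z) = (9*Z + (-3 - 1*(-5)))/5 = (9*Z + (-3 + 5))/5 = (9*Z + 2)/5 = (2 + 9*Z)/5 = ⅖ + 9*Z/5)
(m(6, l(4, 0)) - 3814)/(2675 - 4711) = ((⅖ + (9/5)*(-5)) - 3814)/(2675 - 4711) = ((⅖ - 9) - 3814)/(-2036) = (-43/5 - 3814)*(-1/2036) = -19113/5*(-1/2036) = 19113/10180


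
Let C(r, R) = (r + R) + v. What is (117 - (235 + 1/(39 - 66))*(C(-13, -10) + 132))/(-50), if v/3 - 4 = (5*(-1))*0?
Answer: 152893/270 ≈ 566.27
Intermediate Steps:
v = 12 (v = 12 + 3*((5*(-1))*0) = 12 + 3*(-5*0) = 12 + 3*0 = 12 + 0 = 12)
C(r, R) = 12 + R + r (C(r, R) = (r + R) + 12 = (R + r) + 12 = 12 + R + r)
(117 - (235 + 1/(39 - 66))*(C(-13, -10) + 132))/(-50) = (117 - (235 + 1/(39 - 66))*((12 - 10 - 13) + 132))/(-50) = (117 - (235 + 1/(-27))*(-11 + 132))*(-1/50) = (117 - (235 - 1/27)*121)*(-1/50) = (117 - 6344*121/27)*(-1/50) = (117 - 1*767624/27)*(-1/50) = (117 - 767624/27)*(-1/50) = -764465/27*(-1/50) = 152893/270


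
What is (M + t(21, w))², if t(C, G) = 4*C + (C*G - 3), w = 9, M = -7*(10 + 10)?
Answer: 16900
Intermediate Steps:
M = -140 (M = -7*20 = -140)
t(C, G) = -3 + 4*C + C*G (t(C, G) = 4*C + (-3 + C*G) = -3 + 4*C + C*G)
(M + t(21, w))² = (-140 + (-3 + 4*21 + 21*9))² = (-140 + (-3 + 84 + 189))² = (-140 + 270)² = 130² = 16900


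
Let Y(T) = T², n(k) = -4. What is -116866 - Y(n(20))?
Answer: -116882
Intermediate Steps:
-116866 - Y(n(20)) = -116866 - 1*(-4)² = -116866 - 1*16 = -116866 - 16 = -116882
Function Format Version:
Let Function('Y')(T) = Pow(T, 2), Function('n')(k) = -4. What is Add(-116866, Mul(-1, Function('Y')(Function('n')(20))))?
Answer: -116882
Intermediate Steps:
Add(-116866, Mul(-1, Function('Y')(Function('n')(20)))) = Add(-116866, Mul(-1, Pow(-4, 2))) = Add(-116866, Mul(-1, 16)) = Add(-116866, -16) = -116882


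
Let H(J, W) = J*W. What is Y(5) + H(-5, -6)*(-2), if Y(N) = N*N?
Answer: -35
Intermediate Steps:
Y(N) = N²
Y(5) + H(-5, -6)*(-2) = 5² - 5*(-6)*(-2) = 25 + 30*(-2) = 25 - 60 = -35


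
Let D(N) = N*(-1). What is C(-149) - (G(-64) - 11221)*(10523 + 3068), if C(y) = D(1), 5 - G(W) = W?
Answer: 151566831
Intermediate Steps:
G(W) = 5 - W
D(N) = -N
C(y) = -1 (C(y) = -1*1 = -1)
C(-149) - (G(-64) - 11221)*(10523 + 3068) = -1 - ((5 - 1*(-64)) - 11221)*(10523 + 3068) = -1 - ((5 + 64) - 11221)*13591 = -1 - (69 - 11221)*13591 = -1 - (-11152)*13591 = -1 - 1*(-151566832) = -1 + 151566832 = 151566831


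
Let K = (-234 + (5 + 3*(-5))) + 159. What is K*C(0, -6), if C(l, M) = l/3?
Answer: 0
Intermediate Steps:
C(l, M) = l/3 (C(l, M) = l*(⅓) = l/3)
K = -85 (K = (-234 + (5 - 15)) + 159 = (-234 - 10) + 159 = -244 + 159 = -85)
K*C(0, -6) = -85*0/3 = -85*0 = 0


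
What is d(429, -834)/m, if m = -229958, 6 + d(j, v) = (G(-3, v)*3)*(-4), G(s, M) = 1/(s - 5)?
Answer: 9/459916 ≈ 1.9569e-5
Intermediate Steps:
G(s, M) = 1/(-5 + s)
d(j, v) = -9/2 (d(j, v) = -6 + (3/(-5 - 3))*(-4) = -6 + (3/(-8))*(-4) = -6 - ⅛*3*(-4) = -6 - 3/8*(-4) = -6 + 3/2 = -9/2)
d(429, -834)/m = -9/2/(-229958) = -9/2*(-1/229958) = 9/459916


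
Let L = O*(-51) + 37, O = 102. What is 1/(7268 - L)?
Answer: 1/12433 ≈ 8.0431e-5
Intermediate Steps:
L = -5165 (L = 102*(-51) + 37 = -5202 + 37 = -5165)
1/(7268 - L) = 1/(7268 - 1*(-5165)) = 1/(7268 + 5165) = 1/12433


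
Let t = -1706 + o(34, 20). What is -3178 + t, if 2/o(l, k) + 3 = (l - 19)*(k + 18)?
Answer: -2769226/567 ≈ -4884.0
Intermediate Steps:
o(l, k) = 2/(-3 + (-19 + l)*(18 + k)) (o(l, k) = 2/(-3 + (l - 19)*(k + 18)) = 2/(-3 + (-19 + l)*(18 + k)))
t = -967300/567 (t = -1706 + 2/(-345 - 19*20 + 18*34 + 20*34) = -1706 + 2/(-345 - 380 + 612 + 680) = -1706 + 2/567 = -967300/567 ≈ -1706.0)
-3178 + t = -3178 - 967300/567 = -2769226/567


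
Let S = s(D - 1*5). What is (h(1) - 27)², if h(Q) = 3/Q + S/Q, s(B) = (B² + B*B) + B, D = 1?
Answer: 16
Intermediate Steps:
s(B) = B + 2*B² (s(B) = (B² + B²) + B = 2*B² + B = B + 2*B²)
S = 28 (S = (1 - 1*5)*(1 + 2*(1 - 1*5)) = (1 - 5)*(1 + 2*(1 - 5)) = -4*(1 + 2*(-4)) = -4*(1 - 8) = -4*(-7) = 28)
h(Q) = 31/Q (h(Q) = 3/Q + 28/Q = 31/Q)
(h(1) - 27)² = (31/1 - 27)² = (31*1 - 27)² = (31 - 27)² = 4² = 16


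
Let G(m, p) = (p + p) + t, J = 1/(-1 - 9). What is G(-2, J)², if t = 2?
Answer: 81/25 ≈ 3.2400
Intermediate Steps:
J = -⅒ (J = 1/(-10) = -⅒ ≈ -0.10000)
G(m, p) = 2 + 2*p (G(m, p) = (p + p) + 2 = 2*p + 2 = 2 + 2*p)
G(-2, J)² = (2 + 2*(-⅒))² = (2 - ⅕)² = (9/5)² = 81/25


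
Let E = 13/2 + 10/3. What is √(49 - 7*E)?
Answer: I*√714/6 ≈ 4.4535*I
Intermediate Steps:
E = 59/6 (E = 13*(½) + 10*(⅓) = 13/2 + 10/3 = 59/6 ≈ 9.8333)
√(49 - 7*E) = √(49 - 7*59/6) = √(49 - 413/6) = √(-119/6) = I*√714/6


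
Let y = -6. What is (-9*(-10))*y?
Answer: -540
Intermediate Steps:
(-9*(-10))*y = -9*(-10)*(-6) = 90*(-6) = -540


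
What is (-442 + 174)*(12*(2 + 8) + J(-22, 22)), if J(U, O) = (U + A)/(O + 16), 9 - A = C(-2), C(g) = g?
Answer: -609566/19 ≈ -32082.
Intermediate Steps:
A = 11 (A = 9 - 1*(-2) = 9 + 2 = 11)
J(U, O) = (11 + U)/(16 + O) (J(U, O) = (U + 11)/(O + 16) = (11 + U)/(16 + O))
(-442 + 174)*(12*(2 + 8) + J(-22, 22)) = (-442 + 174)*(12*(2 + 8) + (11 - 22)/(16 + 22)) = -268*(12*10 - 11/38) = -268*(120 + (1/38)*(-11)) = -268*(120 - 11/38) = -268*4549/38 = -609566/19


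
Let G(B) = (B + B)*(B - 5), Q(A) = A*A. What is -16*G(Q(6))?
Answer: -35712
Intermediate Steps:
Q(A) = A²
G(B) = 2*B*(-5 + B) (G(B) = (2*B)*(-5 + B) = 2*B*(-5 + B))
-16*G(Q(6)) = -32*6²*(-5 + 6²) = -32*36*(-5 + 36) = -32*36*31 = -16*2232 = -35712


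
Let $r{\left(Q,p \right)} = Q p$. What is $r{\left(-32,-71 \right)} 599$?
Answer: $1360928$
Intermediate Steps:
$r{\left(-32,-71 \right)} 599 = \left(-32\right) \left(-71\right) 599 = 2272 \cdot 599 = 1360928$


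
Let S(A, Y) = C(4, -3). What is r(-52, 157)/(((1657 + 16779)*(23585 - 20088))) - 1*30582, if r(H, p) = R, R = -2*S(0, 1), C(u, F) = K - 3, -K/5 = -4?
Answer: -985821351389/32235346 ≈ -30582.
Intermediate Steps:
K = 20 (K = -5*(-4) = 20)
C(u, F) = 17 (C(u, F) = 20 - 3 = 17)
S(A, Y) = 17
R = -34 (R = -2*17 = -34)
r(H, p) = -34
r(-52, 157)/(((1657 + 16779)*(23585 - 20088))) - 1*30582 = -34*1/((1657 + 16779)*(23585 - 20088)) - 1*30582 = -34/(18436*3497) - 30582 = -34/64470692 - 30582 = -34*1/64470692 - 30582 = -17/32235346 - 30582 = -985821351389/32235346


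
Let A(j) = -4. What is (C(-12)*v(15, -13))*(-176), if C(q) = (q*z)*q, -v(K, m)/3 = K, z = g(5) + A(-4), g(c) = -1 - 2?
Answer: -7983360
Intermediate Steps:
g(c) = -3
z = -7 (z = -3 - 4 = -7)
v(K, m) = -3*K
C(q) = -7*q² (C(q) = (q*(-7))*q = (-7*q)*q = -7*q²)
(C(-12)*v(15, -13))*(-176) = ((-7*(-12)²)*(-3*15))*(-176) = (-7*144*(-45))*(-176) = -1008*(-45)*(-176) = 45360*(-176) = -7983360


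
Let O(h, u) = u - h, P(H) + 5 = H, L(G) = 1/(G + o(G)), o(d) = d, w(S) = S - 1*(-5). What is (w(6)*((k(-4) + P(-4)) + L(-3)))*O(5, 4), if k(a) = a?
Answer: 869/6 ≈ 144.83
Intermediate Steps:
w(S) = 5 + S (w(S) = S + 5 = 5 + S)
L(G) = 1/(2*G) (L(G) = 1/(G + G) = 1/(2*G))
P(H) = -5 + H
(w(6)*((k(-4) + P(-4)) + L(-3)))*O(5, 4) = ((5 + 6)*((-4 + (-5 - 4)) + (½)/(-3)))*(4 - 1*5) = (11*((-4 - 9) + (½)*(-⅓)))*(4 - 5) = (11*(-13 - ⅙))*(-1) = (11*(-79/6))*(-1) = -869/6*(-1) = 869/6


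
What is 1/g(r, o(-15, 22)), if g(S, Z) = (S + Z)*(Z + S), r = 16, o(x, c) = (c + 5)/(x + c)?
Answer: 49/19321 ≈ 0.0025361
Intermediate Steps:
o(x, c) = (5 + c)/(c + x)
g(S, Z) = (S + Z)² (g(S, Z) = (S + Z)*(S + Z) = (S + Z)²)
1/g(r, o(-15, 22)) = 1/((16 + (5 + 22)/(22 - 15))²) = 1/((16 + 27/7)²) = 1/((139/7)²) = 1/(19321/49) = 49/19321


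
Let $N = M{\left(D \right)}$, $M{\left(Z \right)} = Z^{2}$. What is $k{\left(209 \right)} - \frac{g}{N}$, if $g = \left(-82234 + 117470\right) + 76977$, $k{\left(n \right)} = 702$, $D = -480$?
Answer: $\frac{161628587}{230400} \approx 701.51$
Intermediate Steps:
$N = 230400$ ($N = \left(-480\right)^{2} = 230400$)
$g = 112213$ ($g = 35236 + 76977 = 112213$)
$k{\left(209 \right)} - \frac{g}{N} = 702 - \frac{112213}{230400} = \frac{161628587}{230400}$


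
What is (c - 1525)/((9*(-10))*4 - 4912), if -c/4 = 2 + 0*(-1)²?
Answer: 1533/5272 ≈ 0.29078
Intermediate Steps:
c = -8 (c = -4*(2 + 0*(-1)²) = -4*(2 + 0*1) = -4*(2 + 0) = -4*2 = -8)
(c - 1525)/((9*(-10))*4 - 4912) = (-8 - 1525)/((9*(-10))*4 - 4912) = -1533/(-90*4 - 4912) = -1533/(-360 - 4912) = -1533/(-5272) = -1533*(-1/5272) = 1533/5272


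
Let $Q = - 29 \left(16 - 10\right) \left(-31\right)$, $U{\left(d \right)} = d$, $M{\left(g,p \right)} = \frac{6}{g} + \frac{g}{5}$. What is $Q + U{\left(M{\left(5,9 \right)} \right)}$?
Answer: $\frac{26981}{5} \approx 5396.2$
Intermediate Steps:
$M{\left(g,p \right)} = \frac{6}{g} + \frac{g}{5}$ ($M{\left(g,p \right)} = \frac{6}{g} + g \frac{1}{5} = \frac{6}{g} + \frac{g}{5}$)
$Q = 5394$ ($Q = - 29 \left(16 - 10\right) \left(-31\right) = \left(-29\right) 6 \left(-31\right) = \left(-174\right) \left(-31\right) = 5394$)
$Q + U{\left(M{\left(5,9 \right)} \right)} = 5394 + \left(\frac{6}{5} + \frac{1}{5} \cdot 5\right) = 5394 + \left(6 \cdot \frac{1}{5} + 1\right) = 5394 + \left(\frac{6}{5} + 1\right) = 5394 + \frac{11}{5} = \frac{26981}{5}$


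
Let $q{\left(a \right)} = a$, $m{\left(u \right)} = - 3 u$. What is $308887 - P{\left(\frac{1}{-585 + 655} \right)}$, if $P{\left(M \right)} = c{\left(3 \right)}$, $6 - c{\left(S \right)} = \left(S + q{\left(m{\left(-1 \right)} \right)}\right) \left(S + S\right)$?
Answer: $308917$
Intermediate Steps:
$c{\left(S \right)} = 6 - 2 S \left(3 + S\right)$ ($c{\left(S \right)} = 6 - \left(S - -3\right) \left(S + S\right) = 6 - \left(S + 3\right) 2 S = 6 - \left(3 + S\right) 2 S = 6 - 2 S \left(3 + S\right)$)
$P{\left(M \right)} = -30$ ($P{\left(M \right)} = 6 - 18 - 2 \cdot 3^{2} = 6 - 18 - 18 = -30$)
$308887 - P{\left(\frac{1}{-585 + 655} \right)} = 308887 - -30 = 308887 + 30 = 308917$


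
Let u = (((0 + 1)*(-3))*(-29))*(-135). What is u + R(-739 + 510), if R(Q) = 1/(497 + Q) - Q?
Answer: -3086287/268 ≈ -11516.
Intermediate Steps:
u = -11745 (u = ((1*(-3))*(-29))*(-135) = -3*(-29)*(-135) = 87*(-135) = -11745)
u + R(-739 + 510) = -11745 + (1 - (-739 + 510)² - 497*(-739 + 510))/(497 + (-739 + 510)) = -11745 + (1 - 1*(-229)² - 497*(-229))/(497 - 229) = -11745 + (1 - 1*52441 + 113813)/268 = -11745 + (1 - 52441 + 113813)/268 = -11745 + (1/268)*61373 = -11745 + 61373/268 = -3086287/268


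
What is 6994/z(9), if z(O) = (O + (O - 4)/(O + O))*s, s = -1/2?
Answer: -251784/167 ≈ -1507.7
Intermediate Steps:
s = -1/2 (s = -1*1/2 = -1/2 ≈ -0.50000)
z(O) = -O/2 - (-4 + O)/(4*O) (z(O) = (O + (O - 4)/(O + O))*(-1/2) = (O + (-4 + O)/((2*O)))*(-1/2) = (O + (-4 + O)*(1/(2*O)))*(-1/2) = (O + (-4 + O)/(2*O))*(-1/2) = -O/2 - (-4 + O)/(4*O))
6994/z(9) = 6994/(-1/4 + 1/9 - 1/2*9) = 6994/(-1/4 + 1/9 - 9/2) = 6994/(-167/36) = 6994*(-36/167) = -251784/167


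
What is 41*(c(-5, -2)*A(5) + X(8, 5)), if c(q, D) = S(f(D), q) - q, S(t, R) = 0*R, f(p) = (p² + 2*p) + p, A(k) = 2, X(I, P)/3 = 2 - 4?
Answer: 164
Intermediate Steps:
X(I, P) = -6 (X(I, P) = 3*(2 - 4) = 3*(-2) = -6)
f(p) = p² + 3*p
S(t, R) = 0
c(q, D) = -q (c(q, D) = 0 - q = -q)
41*(c(-5, -2)*A(5) + X(8, 5)) = 41*(-1*(-5)*2 - 6) = 41*(5*2 - 6) = 41*(10 - 6) = 41*4 = 164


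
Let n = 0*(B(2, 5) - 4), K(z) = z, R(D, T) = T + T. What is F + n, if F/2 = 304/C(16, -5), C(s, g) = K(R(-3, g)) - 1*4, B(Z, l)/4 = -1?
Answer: -304/7 ≈ -43.429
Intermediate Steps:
B(Z, l) = -4 (B(Z, l) = 4*(-1) = -4)
R(D, T) = 2*T
C(s, g) = -4 + 2*g (C(s, g) = 2*g - 1*4 = 2*g - 4 = -4 + 2*g)
n = 0 (n = 0*(-4 - 4) = 0*(-8) = 0)
F = -304/7 (F = 2*(304/(-4 + 2*(-5))) = 2*(304/(-4 - 10)) = 2*(304/(-14)) = 2*(304*(-1/14)) = 2*(-152/7) = -304/7 ≈ -43.429)
F + n = -304/7 + 0 = -304/7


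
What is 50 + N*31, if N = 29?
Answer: 949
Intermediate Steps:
50 + N*31 = 50 + 29*31 = 50 + 899 = 949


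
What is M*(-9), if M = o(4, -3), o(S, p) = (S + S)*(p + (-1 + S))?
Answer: 0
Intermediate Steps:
o(S, p) = 2*S*(-1 + S + p) (o(S, p) = (2*S)*(-1 + S + p) = 2*S*(-1 + S + p))
M = 0 (M = 2*4*(-1 + 4 - 3) = 2*4*0 = 0)
M*(-9) = 0*(-9) = 0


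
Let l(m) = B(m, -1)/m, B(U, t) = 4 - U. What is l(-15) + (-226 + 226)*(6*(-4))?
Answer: -19/15 ≈ -1.2667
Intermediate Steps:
l(m) = (4 - m)/m
l(-15) + (-226 + 226)*(6*(-4)) = (4 - 1*(-15))/(-15) + (-226 + 226)*(6*(-4)) = -(4 + 15)/15 + 0*(-24) = -1/15*19 + 0 = -19/15 + 0 = -19/15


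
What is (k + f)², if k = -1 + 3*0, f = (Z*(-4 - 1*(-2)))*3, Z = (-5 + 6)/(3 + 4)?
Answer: 169/49 ≈ 3.4490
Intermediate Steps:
Z = ⅐ (Z = 1/7 = 1*(⅐) = ⅐ ≈ 0.14286)
f = -6/7 (f = ((-4 - 1*(-2))/7)*3 = ((-4 + 2)/7)*3 = ((⅐)*(-2))*3 = -2/7*3 = -6/7 ≈ -0.85714)
k = -1 (k = -1 + 0 = -1)
(k + f)² = (-1 - 6/7)² = (-13/7)² = 169/49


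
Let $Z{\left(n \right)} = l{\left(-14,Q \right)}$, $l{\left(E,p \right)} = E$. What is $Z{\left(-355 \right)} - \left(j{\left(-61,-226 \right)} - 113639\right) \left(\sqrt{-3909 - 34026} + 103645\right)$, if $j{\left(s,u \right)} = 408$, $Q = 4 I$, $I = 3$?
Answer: $11735826981 + 339693 i \sqrt{4215} \approx 1.1736 \cdot 10^{10} + 2.2054 \cdot 10^{7} i$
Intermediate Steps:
$Q = 12$ ($Q = 4 \cdot 3 = 12$)
$Z{\left(n \right)} = -14$
$Z{\left(-355 \right)} - \left(j{\left(-61,-226 \right)} - 113639\right) \left(\sqrt{-3909 - 34026} + 103645\right) = -14 - \left(408 - 113639\right) \left(\sqrt{-3909 - 34026} + 103645\right) = -14 - - 113231 \left(\sqrt{-37935} + 103645\right) = -14 - - 113231 \left(3 i \sqrt{4215} + 103645\right) = -14 - - 113231 \left(103645 + 3 i \sqrt{4215}\right) = -14 - \left(-11735826995 - 339693 i \sqrt{4215}\right) = -14 + \left(11735826995 + 339693 i \sqrt{4215}\right) = 11735826981 + 339693 i \sqrt{4215}$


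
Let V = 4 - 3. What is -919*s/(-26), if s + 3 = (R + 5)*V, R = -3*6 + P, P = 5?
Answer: -10109/26 ≈ -388.81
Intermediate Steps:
R = -13 (R = -3*6 + 5 = -18 + 5 = -13)
V = 1
s = -11 (s = -3 + (-13 + 5)*1 = -3 - 8*1 = -3 - 8 = -11)
-919*s/(-26) = -(-10109)/(-26) = -(-10109)*(-1)/26 = -919*11/26 = -10109/26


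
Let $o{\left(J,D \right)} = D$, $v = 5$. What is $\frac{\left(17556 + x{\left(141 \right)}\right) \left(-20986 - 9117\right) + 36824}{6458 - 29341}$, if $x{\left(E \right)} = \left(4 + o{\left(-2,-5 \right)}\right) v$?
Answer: $\frac{528300929}{22883} \approx 23087.0$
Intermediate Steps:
$x{\left(E \right)} = -5$ ($x{\left(E \right)} = \left(4 - 5\right) 5 = \left(-1\right) 5 = -5$)
$\frac{\left(17556 + x{\left(141 \right)}\right) \left(-20986 - 9117\right) + 36824}{6458 - 29341} = \frac{\left(17556 - 5\right) \left(-20986 - 9117\right) + 36824}{6458 - 29341} = \frac{17551 \left(-30103\right) + 36824}{-22883} = \left(-528337753 + 36824\right) \left(- \frac{1}{22883}\right) = \left(-528300929\right) \left(- \frac{1}{22883}\right) = \frac{528300929}{22883}$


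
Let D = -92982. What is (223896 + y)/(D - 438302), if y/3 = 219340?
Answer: -220479/132821 ≈ -1.6600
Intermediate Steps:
y = 658020 (y = 3*219340 = 658020)
(223896 + y)/(D - 438302) = (223896 + 658020)/(-92982 - 438302) = 881916/(-531284) = 881916*(-1/531284) = -220479/132821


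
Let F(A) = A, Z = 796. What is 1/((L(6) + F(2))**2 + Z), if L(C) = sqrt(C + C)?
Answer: 203/164788 - sqrt(3)/82394 ≈ 0.0012109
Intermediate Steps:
L(C) = sqrt(2)*sqrt(C) (L(C) = sqrt(2*C) = sqrt(2)*sqrt(C))
1/((L(6) + F(2))**2 + Z) = 1/((sqrt(2)*sqrt(6) + 2)**2 + 796) = 1/((2*sqrt(3) + 2)**2 + 796) = 1/((2 + 2*sqrt(3))**2 + 796) = 1/(796 + (2 + 2*sqrt(3))**2)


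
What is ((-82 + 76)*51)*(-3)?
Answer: 918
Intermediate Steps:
((-82 + 76)*51)*(-3) = -6*51*(-3) = -306*(-3) = 918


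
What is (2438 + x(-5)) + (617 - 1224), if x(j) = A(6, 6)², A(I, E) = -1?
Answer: 1832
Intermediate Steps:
x(j) = 1 (x(j) = (-1)² = 1)
(2438 + x(-5)) + (617 - 1224) = (2438 + 1) + (617 - 1224) = 2439 - 607 = 1832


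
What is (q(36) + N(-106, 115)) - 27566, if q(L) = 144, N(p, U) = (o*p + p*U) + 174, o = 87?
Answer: -48660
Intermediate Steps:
N(p, U) = 174 + 87*p + U*p (N(p, U) = (87*p + p*U) + 174 = (87*p + U*p) + 174 = 174 + 87*p + U*p)
(q(36) + N(-106, 115)) - 27566 = (144 + (174 + 87*(-106) + 115*(-106))) - 27566 = (144 + (174 - 9222 - 12190)) - 27566 = (144 - 21238) - 27566 = -21094 - 27566 = -48660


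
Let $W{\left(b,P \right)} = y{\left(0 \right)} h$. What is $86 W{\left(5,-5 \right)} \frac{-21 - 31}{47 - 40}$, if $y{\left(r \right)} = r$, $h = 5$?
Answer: $0$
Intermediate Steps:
$W{\left(b,P \right)} = 0$ ($W{\left(b,P \right)} = 0 \cdot 5 = 0$)
$86 W{\left(5,-5 \right)} \frac{-21 - 31}{47 - 40} = 86 \cdot 0 \frac{-21 - 31}{47 - 40} = 0 \left(- \frac{52}{7}\right) = 0$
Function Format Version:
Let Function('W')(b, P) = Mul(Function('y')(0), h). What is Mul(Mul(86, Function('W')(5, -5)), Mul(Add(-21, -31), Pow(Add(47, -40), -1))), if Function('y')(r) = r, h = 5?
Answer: 0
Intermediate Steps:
Function('W')(b, P) = 0 (Function('W')(b, P) = Mul(0, 5) = 0)
Mul(Mul(86, Function('W')(5, -5)), Mul(Add(-21, -31), Pow(Add(47, -40), -1))) = Mul(Mul(86, 0), Mul(Add(-21, -31), Pow(Add(47, -40), -1))) = Mul(0, Mul(-52, Pow(7, -1))) = Mul(0, Mul(-52, Rational(1, 7))) = Mul(0, Rational(-52, 7)) = 0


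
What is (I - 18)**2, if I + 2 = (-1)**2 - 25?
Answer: 1936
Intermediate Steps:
I = -26 (I = -2 + ((-1)**2 - 25) = -2 + (1 - 25) = -2 - 24 = -26)
(I - 18)**2 = (-26 - 18)**2 = (-44)**2 = 1936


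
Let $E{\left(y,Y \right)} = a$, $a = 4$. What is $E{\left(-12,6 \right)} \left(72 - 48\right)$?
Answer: $96$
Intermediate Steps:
$E{\left(y,Y \right)} = 4$
$E{\left(-12,6 \right)} \left(72 - 48\right) = 4 \left(72 - 48\right) = 4 \cdot 24 = 96$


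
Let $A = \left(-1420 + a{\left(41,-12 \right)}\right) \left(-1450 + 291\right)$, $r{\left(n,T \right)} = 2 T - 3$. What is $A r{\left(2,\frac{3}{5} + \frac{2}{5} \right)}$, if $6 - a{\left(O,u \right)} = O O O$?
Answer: $-81518265$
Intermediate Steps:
$a{\left(O,u \right)} = 6 - O^{3}$ ($a{\left(O,u \right)} = 6 - O O O = 6 - O^{2} O = 6 - O^{3}$)
$r{\left(n,T \right)} = -3 + 2 T$
$A = 81518265$ ($A = \left(-1420 + \left(6 - 41^{3}\right)\right) \left(-1450 + 291\right) = \left(-1420 + \left(6 - 68921\right)\right) \left(-1159\right) = \left(-1420 - 68915\right) \left(-1159\right) = \left(-70335\right) \left(-1159\right) = 81518265$)
$A r{\left(2,\frac{3}{5} + \frac{2}{5} \right)} = 81518265 \left(-3 + 2 \left(\frac{3}{5} + \frac{2}{5}\right)\right) = 81518265 \left(-3 + 2 \cdot 1\right) = 81518265 \left(-3 + 2\right) = 81518265 \left(-1\right) = -81518265$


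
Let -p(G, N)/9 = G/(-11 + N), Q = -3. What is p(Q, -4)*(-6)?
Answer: 54/5 ≈ 10.800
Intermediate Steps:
p(G, N) = -9*G/(-11 + N)
p(Q, -4)*(-6) = -9*(-3)/(-11 - 4)*(-6) = -9*(-3)/(-15)*(-6) = -9*(-3)*(-1/15)*(-6) = -9/5*(-6) = 54/5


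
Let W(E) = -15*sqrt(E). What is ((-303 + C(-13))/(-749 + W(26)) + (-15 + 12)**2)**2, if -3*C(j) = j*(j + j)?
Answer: 253553573489050/2773733695209 - 198560807600*sqrt(26)/924577898403 ≈ 90.317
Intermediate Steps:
C(j) = -2*j**2/3 (C(j) = -j*(j + j)/3 = -j*2*j/3 = -2*j**2/3)
((-303 + C(-13))/(-749 + W(26)) + (-15 + 12)**2)**2 = ((-303 - 2/3*(-13)**2)/(-749 - 15*sqrt(26)) + (-15 + 12)**2)**2 = ((-303 - 2/3*169)/(-749 - 15*sqrt(26)) + (-3)**2)**2 = ((-303 - 338/3)/(-749 - 15*sqrt(26)) + 9)**2 = (-1247/(3*(-749 - 15*sqrt(26))) + 9)**2 = (9 - 1247/(3*(-749 - 15*sqrt(26))))**2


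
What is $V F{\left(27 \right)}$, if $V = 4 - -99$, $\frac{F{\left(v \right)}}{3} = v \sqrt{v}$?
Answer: $25029 \sqrt{3} \approx 43352.0$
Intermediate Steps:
$F{\left(v \right)} = 3 v^{\frac{3}{2}}$ ($F{\left(v \right)} = 3 v \sqrt{v} = 3 v^{\frac{3}{2}}$)
$V = 103$ ($V = 4 + 99 = 103$)
$V F{\left(27 \right)} = 103 \cdot 3 \cdot 27^{\frac{3}{2}} = 103 \cdot 3 \cdot 81 \sqrt{3} = 103 \cdot 243 \sqrt{3} = 25029 \sqrt{3}$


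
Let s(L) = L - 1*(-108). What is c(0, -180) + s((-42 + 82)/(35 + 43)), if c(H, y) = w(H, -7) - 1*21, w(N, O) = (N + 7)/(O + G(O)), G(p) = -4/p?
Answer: 50558/585 ≈ 86.424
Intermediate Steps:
s(L) = 108 + L (s(L) = L + 108 = 108 + L)
w(N, O) = (7 + N)/(O - 4/O) (w(N, O) = (N + 7)/(O - 4/O) = (7 + N)/(O - 4/O))
c(H, y) = -994/45 - 7*H/45 (c(H, y) = -7*(7 + H)/(-4 + (-7)²) - 1*21 = -7*(7 + H)/(-4 + 49) - 21 = -7*(7 + H)/45 - 21 = -7*1/45*(7 + H) - 21 = (-49/45 - 7*H/45) - 21 = -994/45 - 7*H/45)
c(0, -180) + s((-42 + 82)/(35 + 43)) = (-994/45 - 7/45*0) + (108 + (-42 + 82)/(35 + 43)) = (-994/45 + 0) + (108 + 40/78) = -994/45 + (108 + 40*(1/78)) = -994/45 + (108 + 20/39) = -994/45 + 4232/39 = 50558/585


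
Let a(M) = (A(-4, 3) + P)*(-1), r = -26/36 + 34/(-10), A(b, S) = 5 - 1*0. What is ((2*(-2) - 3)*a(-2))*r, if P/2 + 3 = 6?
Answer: -28567/90 ≈ -317.41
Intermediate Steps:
A(b, S) = 5 (A(b, S) = 5 + 0 = 5)
P = 6 (P = -6 + 2*6 = -6 + 12 = 6)
r = -371/90 (r = -26*1/36 + 34*(-1/10) = -13/18 - 17/5 = -371/90 ≈ -4.1222)
a(M) = -11 (a(M) = (5 + 6)*(-1) = 11*(-1) = -11)
((2*(-2) - 3)*a(-2))*r = ((2*(-2) - 3)*(-11))*(-371/90) = ((-4 - 3)*(-11))*(-371/90) = -7*(-11)*(-371/90) = 77*(-371/90) = -28567/90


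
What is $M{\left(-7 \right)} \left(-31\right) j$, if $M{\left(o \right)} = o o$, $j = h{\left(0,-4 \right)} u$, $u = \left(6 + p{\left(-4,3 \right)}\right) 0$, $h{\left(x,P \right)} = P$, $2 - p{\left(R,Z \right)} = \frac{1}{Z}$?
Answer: $0$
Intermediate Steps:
$p{\left(R,Z \right)} = 2 - \frac{1}{Z}$
$u = 0$ ($u = \left(6 + \left(2 - \frac{1}{3}\right)\right) 0 = \left(6 + \frac{5}{3}\right) 0 = \frac{23}{3} \cdot 0 = 0$)
$j = 0$ ($j = \left(-4\right) 0 = 0$)
$M{\left(o \right)} = o^{2}$
$M{\left(-7 \right)} \left(-31\right) j = \left(-7\right)^{2} \left(-31\right) 0 = 49 \left(-31\right) 0 = \left(-1519\right) 0 = 0$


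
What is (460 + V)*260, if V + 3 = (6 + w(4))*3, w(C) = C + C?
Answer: 129740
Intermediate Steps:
w(C) = 2*C
V = 39 (V = -3 + (6 + 2*4)*3 = -3 + (6 + 8)*3 = -3 + 14*3 = -3 + 42 = 39)
(460 + V)*260 = (460 + 39)*260 = 499*260 = 129740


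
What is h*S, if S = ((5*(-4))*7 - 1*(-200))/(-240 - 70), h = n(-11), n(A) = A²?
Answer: -726/31 ≈ -23.419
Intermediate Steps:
h = 121 (h = (-11)² = 121)
S = -6/31 (S = (-20*7 + 200)/(-310) = (-140 + 200)*(-1/310) = 60*(-1/310) = -6/31 ≈ -0.19355)
h*S = 121*(-6/31) = -726/31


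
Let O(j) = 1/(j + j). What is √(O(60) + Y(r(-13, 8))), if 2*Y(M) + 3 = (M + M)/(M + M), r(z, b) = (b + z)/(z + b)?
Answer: I*√3570/60 ≈ 0.99582*I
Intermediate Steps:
r(z, b) = 1 (r(z, b) = (b + z)/(b + z) = 1)
O(j) = 1/(2*j)
Y(M) = -1 (Y(M) = -3/2 + ((M + M)/(M + M))/2 = -3/2 + ((2*M)/((2*M)))/2 = -3/2 + ((2*M)*(1/(2*M)))/2 = -3/2 + (½)*1 = -3/2 + ½ = -1)
√(O(60) + Y(r(-13, 8))) = √((½)/60 - 1) = √((½)*(1/60) - 1) = √(1/120 - 1) = √(-119/120) = I*√3570/60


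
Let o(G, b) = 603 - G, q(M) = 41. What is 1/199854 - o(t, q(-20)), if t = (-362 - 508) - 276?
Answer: -349544645/199854 ≈ -1749.0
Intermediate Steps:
t = -1146 (t = -870 - 276 = -1146)
1/199854 - o(t, q(-20)) = 1/199854 - (603 - 1*(-1146)) = 1/199854 - (603 + 1146) = 1/199854 - 1*1749 = 1/199854 - 1749 = -349544645/199854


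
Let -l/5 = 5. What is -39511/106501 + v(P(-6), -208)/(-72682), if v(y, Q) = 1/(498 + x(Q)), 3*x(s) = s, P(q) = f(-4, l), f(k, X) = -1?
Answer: -3693056033075/9954547507052 ≈ -0.37099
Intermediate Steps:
l = -25 (l = -5*5 = -25)
P(q) = -1
x(s) = s/3
v(y, Q) = 1/(498 + Q/3)
-39511/106501 + v(P(-6), -208)/(-72682) = -39511/106501 + (3/(1494 - 208))/(-72682) = -39511*1/106501 + (3/1286)*(-1/72682) = -39511/106501 + (3*(1/1286))*(-1/72682) = -39511/106501 + (3/1286)*(-1/72682) = -39511/106501 - 3/93469052 = -3693056033075/9954547507052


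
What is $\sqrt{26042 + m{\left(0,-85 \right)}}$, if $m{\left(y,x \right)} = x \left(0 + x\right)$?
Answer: $\sqrt{33267} \approx 182.39$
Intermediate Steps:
$m{\left(y,x \right)} = x^{2}$ ($m{\left(y,x \right)} = x x = x^{2}$)
$\sqrt{26042 + m{\left(0,-85 \right)}} = \sqrt{26042 + \left(-85\right)^{2}} = \sqrt{26042 + 7225} = \sqrt{33267}$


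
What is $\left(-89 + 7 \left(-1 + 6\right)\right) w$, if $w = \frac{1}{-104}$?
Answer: $\frac{27}{52} \approx 0.51923$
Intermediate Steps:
$w = - \frac{1}{104} \approx -0.0096154$
$\left(-89 + 7 \left(-1 + 6\right)\right) w = \left(-89 + 7 \left(-1 + 6\right)\right) \left(- \frac{1}{104}\right) = \left(-89 + 7 \cdot 5\right) \left(- \frac{1}{104}\right) = \left(-89 + 35\right) \left(- \frac{1}{104}\right) = \left(-54\right) \left(- \frac{1}{104}\right) = \frac{27}{52}$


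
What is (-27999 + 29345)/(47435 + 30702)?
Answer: 1346/78137 ≈ 0.017226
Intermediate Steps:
(-27999 + 29345)/(47435 + 30702) = 1346/78137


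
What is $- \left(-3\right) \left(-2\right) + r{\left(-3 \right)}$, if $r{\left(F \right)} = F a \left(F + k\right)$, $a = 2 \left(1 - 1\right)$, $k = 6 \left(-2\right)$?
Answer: $-6$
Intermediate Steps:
$k = -12$
$a = 0$ ($a = 2 \cdot 0 = 0$)
$r{\left(F \right)} = 0$ ($r{\left(F \right)} = F 0 \left(F - 12\right) = 0 \left(-12 + F\right) = 0$)
$- \left(-3\right) \left(-2\right) + r{\left(-3 \right)} = - \left(-3\right) \left(-2\right) + 0 = \left(-1\right) 6 + 0 = -6 + 0 = -6$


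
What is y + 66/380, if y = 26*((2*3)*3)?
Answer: 88953/190 ≈ 468.17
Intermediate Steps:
y = 468 (y = 26*(6*3) = 26*18 = 468)
y + 66/380 = 468 + 66/380 = 468 + 66*(1/380) = 468 + 33/190 = 88953/190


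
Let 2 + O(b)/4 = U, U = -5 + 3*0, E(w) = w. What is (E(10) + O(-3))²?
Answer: 324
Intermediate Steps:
U = -5 (U = -5 + 0 = -5)
O(b) = -28 (O(b) = -8 + 4*(-5) = -8 - 20 = -28)
(E(10) + O(-3))² = (10 - 28)² = (-18)² = 324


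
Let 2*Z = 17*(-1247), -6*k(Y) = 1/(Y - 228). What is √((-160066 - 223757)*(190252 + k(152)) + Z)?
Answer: I*√421781453539766/76 ≈ 2.7023e+5*I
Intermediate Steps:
k(Y) = -1/(6*(-228 + Y)) (k(Y) = -1/(6*(Y - 228)) = -1/(6*(-228 + Y)))
Z = -21199/2 (Z = (17*(-1247))/2 = (½)*(-21199) = -21199/2 ≈ -10600.)
√((-160066 - 223757)*(190252 + k(152)) + Z) = √((-160066 - 223757)*(190252 - 1/(-1368 + 6*152)) - 21199/2) = √(-383823*(190252 - 1/(-1368 + 912)) - 21199/2) = √(-383823*(190252 - 1/(-456)) - 21199/2) = √(-383823*(190252 - 1*(-1/456)) - 21199/2) = √(-383823*(190252 + 1/456) - 21199/2) = √(-383823*86754913/456 - 21199/2) = √(-11099510324133/152 - 21199/2) = √(-11099511935257/152) = I*√421781453539766/76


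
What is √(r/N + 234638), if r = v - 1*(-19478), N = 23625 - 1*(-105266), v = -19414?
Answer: √3898015264147102/128891 ≈ 484.39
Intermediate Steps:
N = 128891 (N = 23625 + 105266 = 128891)
r = 64 (r = -19414 - 1*(-19478) = -19414 + 19478 = 64)
√(r/N + 234638) = √(64/128891 + 234638) = √(30242726522/128891) = √3898015264147102/128891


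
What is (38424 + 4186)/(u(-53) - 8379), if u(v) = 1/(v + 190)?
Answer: -2918785/573961 ≈ -5.0853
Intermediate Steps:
u(v) = 1/(190 + v)
(38424 + 4186)/(u(-53) - 8379) = (38424 + 4186)/(1/(190 - 53) - 8379) = 42610/(1/137 - 8379) = 42610/(-1147922/137) = 42610*(-137/1147922) = -2918785/573961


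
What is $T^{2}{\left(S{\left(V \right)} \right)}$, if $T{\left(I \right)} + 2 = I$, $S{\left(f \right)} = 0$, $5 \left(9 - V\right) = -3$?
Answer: $4$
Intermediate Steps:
$V = \frac{48}{5}$ ($V = 9 - - \frac{3}{5} = 9 + \frac{3}{5} = \frac{48}{5} \approx 9.6$)
$T{\left(I \right)} = -2 + I$
$T^{2}{\left(S{\left(V \right)} \right)} = \left(-2 + 0\right)^{2} = \left(-2\right)^{2} = 4$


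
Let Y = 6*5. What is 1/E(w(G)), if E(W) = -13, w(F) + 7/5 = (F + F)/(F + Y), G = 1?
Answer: -1/13 ≈ -0.076923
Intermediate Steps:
Y = 30
w(F) = -7/5 + 2*F/(30 + F) (w(F) = -7/5 + (F + F)/(F + 30) = -7/5 + (2*F)/(30 + F) = -7/5 + 2*F/(30 + F))
1/E(w(G)) = 1/(-13) = -1/13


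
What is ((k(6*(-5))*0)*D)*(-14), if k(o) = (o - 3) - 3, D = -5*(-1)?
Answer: 0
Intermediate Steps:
D = 5
k(o) = -6 + o (k(o) = (-3 + o) - 3 = -6 + o)
((k(6*(-5))*0)*D)*(-14) = (((-6 + 6*(-5))*0)*5)*(-14) = (((-6 - 30)*0)*5)*(-14) = (-36*0*5)*(-14) = (0*5)*(-14) = 0*(-14) = 0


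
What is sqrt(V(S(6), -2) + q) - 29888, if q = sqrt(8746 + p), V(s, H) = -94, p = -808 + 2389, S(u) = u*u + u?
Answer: -29888 + sqrt(-94 + sqrt(10327)) ≈ -29885.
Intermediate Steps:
S(u) = u + u**2 (S(u) = u**2 + u = u + u**2)
p = 1581
q = sqrt(10327) (q = sqrt(8746 + 1581) = sqrt(10327) ≈ 101.62)
sqrt(V(S(6), -2) + q) - 29888 = sqrt(-94 + sqrt(10327)) - 29888 = -29888 + sqrt(-94 + sqrt(10327))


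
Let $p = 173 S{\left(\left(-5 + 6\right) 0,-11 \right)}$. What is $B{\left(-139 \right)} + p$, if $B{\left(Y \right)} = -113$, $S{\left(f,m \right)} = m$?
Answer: $-2016$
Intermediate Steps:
$p = -1903$ ($p = 173 \left(-11\right) = -1903$)
$B{\left(-139 \right)} + p = -113 - 1903 = -2016$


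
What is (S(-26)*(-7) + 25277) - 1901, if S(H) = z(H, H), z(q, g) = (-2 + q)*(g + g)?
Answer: 13184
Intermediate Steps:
z(q, g) = 2*g*(-2 + q) (z(q, g) = (-2 + q)*(2*g) = 2*g*(-2 + q))
S(H) = 2*H*(-2 + H)
(S(-26)*(-7) + 25277) - 1901 = ((2*(-26)*(-2 - 26))*(-7) + 25277) - 1901 = ((2*(-26)*(-28))*(-7) + 25277) - 1901 = (1456*(-7) + 25277) - 1901 = (-10192 + 25277) - 1901 = 15085 - 1901 = 13184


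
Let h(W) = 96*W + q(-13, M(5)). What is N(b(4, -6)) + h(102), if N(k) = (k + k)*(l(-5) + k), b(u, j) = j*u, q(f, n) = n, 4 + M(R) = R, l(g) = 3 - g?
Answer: 10561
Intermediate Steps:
M(R) = -4 + R
h(W) = 1 + 96*W (h(W) = 96*W + (-4 + 5) = 96*W + 1 = 1 + 96*W)
N(k) = 2*k*(8 + k) (N(k) = (k + k)*((3 - 1*(-5)) + k) = (2*k)*((3 + 5) + k) = (2*k)*(8 + k) = 2*k*(8 + k))
N(b(4, -6)) + h(102) = 2*(-6*4)*(8 - 6*4) + (1 + 96*102) = 2*(-24)*(8 - 24) + (1 + 9792) = 2*(-24)*(-16) + 9793 = 768 + 9793 = 10561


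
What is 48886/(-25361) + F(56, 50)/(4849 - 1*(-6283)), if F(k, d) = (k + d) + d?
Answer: -135060659/70579663 ≈ -1.9136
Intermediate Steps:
F(k, d) = k + 2*d (F(k, d) = (d + k) + d = k + 2*d)
48886/(-25361) + F(56, 50)/(4849 - 1*(-6283)) = 48886/(-25361) + (56 + 2*50)/(4849 - 1*(-6283)) = 48886*(-1/25361) + (56 + 100)/(4849 + 6283) = -48886/25361 + 156/11132 = -48886/25361 + 156*(1/11132) = -48886/25361 + 39/2783 = -135060659/70579663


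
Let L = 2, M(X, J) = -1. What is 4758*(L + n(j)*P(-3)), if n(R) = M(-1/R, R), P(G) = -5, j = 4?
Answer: 33306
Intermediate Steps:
n(R) = -1
4758*(L + n(j)*P(-3)) = 4758*(2 - 1*(-5)) = 4758*(2 + 5) = 4758*7 = 33306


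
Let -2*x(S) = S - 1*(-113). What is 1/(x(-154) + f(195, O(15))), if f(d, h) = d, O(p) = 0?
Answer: 2/431 ≈ 0.0046404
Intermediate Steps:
x(S) = -113/2 - S/2 (x(S) = -(S - 1*(-113))/2 = -(S + 113)/2 = -(113 + S)/2 = -113/2 - S/2)
1/(x(-154) + f(195, O(15))) = 1/((-113/2 - 1/2*(-154)) + 195) = 1/((-113/2 + 77) + 195) = 1/(41/2 + 195) = 1/(431/2) = 2/431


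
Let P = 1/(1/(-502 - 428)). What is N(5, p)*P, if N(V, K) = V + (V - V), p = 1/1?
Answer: -4650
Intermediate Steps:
p = 1
N(V, K) = V (N(V, K) = V + 0 = V)
P = -930 (P = 1/(1/(-930)) = 1/(-1/930) = -930)
N(5, p)*P = 5*(-930) = -4650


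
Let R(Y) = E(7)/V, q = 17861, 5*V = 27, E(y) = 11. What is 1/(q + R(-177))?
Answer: 27/482302 ≈ 5.5982e-5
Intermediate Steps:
V = 27/5 (V = (⅕)*27 = 27/5 ≈ 5.4000)
R(Y) = 55/27 (R(Y) = 11/(27/5) = 11*(5/27) = 55/27)
1/(q + R(-177)) = 1/(17861 + 55/27) = 1/(482302/27) = 27/482302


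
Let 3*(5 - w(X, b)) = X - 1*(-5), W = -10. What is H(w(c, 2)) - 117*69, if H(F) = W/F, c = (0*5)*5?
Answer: -8076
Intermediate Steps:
c = 0 (c = 0*5 = 0)
w(X, b) = 10/3 - X/3 (w(X, b) = 5 - (X - 1*(-5))/3 = 5 - (X + 5)/3 = 5 - (5 + X)/3 = 5 + (-5/3 - X/3) = 10/3 - X/3)
H(F) = -10/F
H(w(c, 2)) - 117*69 = -10/(10/3 - 1/3*0) - 117*69 = -10/(10/3 + 0) - 8073 = -10/10/3 - 8073 = -10*3/10 - 8073 = -3 - 8073 = -8076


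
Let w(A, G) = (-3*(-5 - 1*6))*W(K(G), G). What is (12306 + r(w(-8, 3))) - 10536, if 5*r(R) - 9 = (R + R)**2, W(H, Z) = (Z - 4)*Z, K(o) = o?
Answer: 48063/5 ≈ 9612.6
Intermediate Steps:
W(H, Z) = Z*(-4 + Z) (W(H, Z) = (-4 + Z)*Z = Z*(-4 + Z))
w(A, G) = 33*G*(-4 + G) (w(A, G) = (-3*(-5 - 1*6))*(G*(-4 + G)) = (-3*(-5 - 6))*(G*(-4 + G)) = (-3*(-11))*(G*(-4 + G)) = 33*(G*(-4 + G)) = 33*G*(-4 + G))
r(R) = 9/5 + 4*R**2/5 (r(R) = 9/5 + (R + R)**2/5 = 9/5 + (2*R)**2/5 = 9/5 + (4*R**2)/5 = 9/5 + 4*R**2/5)
(12306 + r(w(-8, 3))) - 10536 = (12306 + (9/5 + 4*(33*3*(-4 + 3))**2/5)) - 10536 = (12306 + (9/5 + 4*(33*3*(-1))**2/5)) - 10536 = (12306 + (9/5 + (4/5)*(-99)**2)) - 10536 = (12306 + (9/5 + (4/5)*9801)) - 10536 = (12306 + (9/5 + 39204/5)) - 10536 = (12306 + 39213/5) - 10536 = 100743/5 - 10536 = 48063/5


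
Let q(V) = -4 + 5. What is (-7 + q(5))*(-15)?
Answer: 90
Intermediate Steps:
q(V) = 1
(-7 + q(5))*(-15) = (-7 + 1)*(-15) = -6*(-15) = 90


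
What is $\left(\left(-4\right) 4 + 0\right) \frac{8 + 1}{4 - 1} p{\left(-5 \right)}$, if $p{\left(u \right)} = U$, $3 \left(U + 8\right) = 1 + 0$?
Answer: $368$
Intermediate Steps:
$U = - \frac{23}{3}$ ($U = -8 + \frac{1 + 0}{3} = -8 + \frac{1}{3} \cdot 1 = -8 + \frac{1}{3} = - \frac{23}{3} \approx -7.6667$)
$p{\left(u \right)} = - \frac{23}{3}$
$\left(\left(-4\right) 4 + 0\right) \frac{8 + 1}{4 - 1} p{\left(-5 \right)} = \left(\left(-4\right) 4 + 0\right) \frac{8 + 1}{4 - 1} \left(- \frac{23}{3}\right) = \left(-16 + 0\right) \frac{9}{3} \left(- \frac{23}{3}\right) = - 16 \cdot 9 \cdot \frac{1}{3} \left(- \frac{23}{3}\right) = \left(-16\right) 3 \left(- \frac{23}{3}\right) = \left(-48\right) \left(- \frac{23}{3}\right) = 368$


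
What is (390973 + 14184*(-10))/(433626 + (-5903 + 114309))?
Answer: 249133/542032 ≈ 0.45963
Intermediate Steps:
(390973 + 14184*(-10))/(433626 + (-5903 + 114309)) = (390973 - 141840)/(433626 + 108406) = 249133/542032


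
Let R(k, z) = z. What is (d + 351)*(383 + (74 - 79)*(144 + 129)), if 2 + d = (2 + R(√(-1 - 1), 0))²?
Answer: -346646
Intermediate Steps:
d = 2 (d = -2 + (2 + 0)² = -2 + 2² = -2 + 4 = 2)
(d + 351)*(383 + (74 - 79)*(144 + 129)) = (2 + 351)*(383 + (74 - 79)*(144 + 129)) = 353*(383 - 5*273) = 353*(383 - 1365) = 353*(-982) = -346646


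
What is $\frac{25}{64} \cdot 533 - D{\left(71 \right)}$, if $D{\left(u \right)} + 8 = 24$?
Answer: $\frac{12301}{64} \approx 192.2$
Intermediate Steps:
$D{\left(u \right)} = 16$ ($D{\left(u \right)} = -8 + 24 = 16$)
$\frac{25}{64} \cdot 533 - D{\left(71 \right)} = \frac{25}{64} \cdot 533 - 16 = \frac{13325}{64} - 16 = \frac{12301}{64}$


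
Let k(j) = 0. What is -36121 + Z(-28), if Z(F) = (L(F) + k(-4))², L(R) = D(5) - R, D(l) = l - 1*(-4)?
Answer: -34752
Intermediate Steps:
D(l) = 4 + l (D(l) = l + 4 = 4 + l)
L(R) = 9 - R (L(R) = (4 + 5) - R = 9 - R)
Z(F) = (9 - F)² (Z(F) = ((9 - F) + 0)² = (9 - F)²)
-36121 + Z(-28) = -36121 + (-9 - 28)² = -36121 + (-37)² = -36121 + 1369 = -34752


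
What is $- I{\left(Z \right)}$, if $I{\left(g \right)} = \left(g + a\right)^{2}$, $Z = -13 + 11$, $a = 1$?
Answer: $-1$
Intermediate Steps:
$Z = -2$
$I{\left(g \right)} = \left(1 + g\right)^{2}$ ($I{\left(g \right)} = \left(g + 1\right)^{2} = \left(1 + g\right)^{2}$)
$- I{\left(Z \right)} = - \left(1 - 2\right)^{2} = - \left(-1\right)^{2} = \left(-1\right) 1 = -1$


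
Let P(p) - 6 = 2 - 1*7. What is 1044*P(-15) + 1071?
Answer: 2115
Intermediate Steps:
P(p) = 1 (P(p) = 6 + (2 - 1*7) = 6 + (2 - 7) = 6 - 5 = 1)
1044*P(-15) + 1071 = 1044*1 + 1071 = 1044 + 1071 = 2115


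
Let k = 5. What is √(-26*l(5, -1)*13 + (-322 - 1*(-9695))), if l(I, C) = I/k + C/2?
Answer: 2*√2301 ≈ 95.938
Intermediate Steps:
l(I, C) = C/2 + I/5 (l(I, C) = I/5 + C/2 = C/2 + I/5)
√(-26*l(5, -1)*13 + (-322 - 1*(-9695))) = √(-26*((½)*(-1) + (⅕)*5)*13 + (-322 - 1*(-9695))) = √(-26*(-½ + 1)*13 + (-322 + 9695)) = √(-26*½*13 + 9373) = √(-13*13 + 9373) = √(-169 + 9373) = √9204 = 2*√2301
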